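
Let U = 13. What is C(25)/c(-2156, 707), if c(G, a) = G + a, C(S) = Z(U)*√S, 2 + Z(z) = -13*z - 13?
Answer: 40/63 ≈ 0.63492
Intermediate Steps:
Z(z) = -15 - 13*z (Z(z) = -2 + (-13*z - 13) = -2 + (-13 - 13*z) = -15 - 13*z)
C(S) = -184*√S (C(S) = (-15 - 13*13)*√S = (-15 - 169)*√S = -184*√S)
C(25)/c(-2156, 707) = (-184*√25)/(-2156 + 707) = -184*5/(-1449) = -920*(-1/1449) = 40/63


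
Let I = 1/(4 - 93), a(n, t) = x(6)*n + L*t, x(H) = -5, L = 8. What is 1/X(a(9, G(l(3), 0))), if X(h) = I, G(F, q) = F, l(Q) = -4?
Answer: -89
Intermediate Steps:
a(n, t) = -5*n + 8*t
I = -1/89 (I = 1/(-89) = -1/89 ≈ -0.011236)
X(h) = -1/89
1/X(a(9, G(l(3), 0))) = 1/(-1/89) = -89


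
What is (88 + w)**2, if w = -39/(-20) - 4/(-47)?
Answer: 7162744689/883600 ≈ 8106.3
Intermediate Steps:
w = 1913/940 (w = -39*(-1/20) - 4*(-1/47) = 39/20 + 4/47 = 1913/940 ≈ 2.0351)
(88 + w)**2 = (88 + 1913/940)**2 = (84633/940)**2 = 7162744689/883600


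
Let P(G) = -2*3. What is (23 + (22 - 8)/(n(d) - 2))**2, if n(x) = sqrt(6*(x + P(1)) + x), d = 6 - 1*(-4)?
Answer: 130547/225 + 5026*sqrt(34)/225 ≈ 710.46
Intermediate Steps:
P(G) = -6
d = 10 (d = 6 + 4 = 10)
n(x) = sqrt(-36 + 7*x) (n(x) = sqrt(6*(x - 6) + x) = sqrt(6*(-6 + x) + x) = sqrt((-36 + 6*x) + x) = sqrt(-36 + 7*x))
(23 + (22 - 8)/(n(d) - 2))**2 = (23 + (22 - 8)/(sqrt(-36 + 7*10) - 2))**2 = (23 + 14/(sqrt(-36 + 70) - 2))**2 = (23 + 14/(sqrt(34) - 2))**2 = (23 + 14/(-2 + sqrt(34)))**2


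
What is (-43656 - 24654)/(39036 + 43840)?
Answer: -34155/41438 ≈ -0.82424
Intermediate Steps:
(-43656 - 24654)/(39036 + 43840) = -68310/82876 = -68310*1/82876 = -34155/41438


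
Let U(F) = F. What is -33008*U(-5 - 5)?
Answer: 330080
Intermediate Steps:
-33008*U(-5 - 5) = -33008*(-5 - 5) = -33008*(-10) = 330080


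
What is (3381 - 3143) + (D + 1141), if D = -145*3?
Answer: 944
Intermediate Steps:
D = -435
(3381 - 3143) + (D + 1141) = (3381 - 3143) + (-435 + 1141) = 238 + 706 = 944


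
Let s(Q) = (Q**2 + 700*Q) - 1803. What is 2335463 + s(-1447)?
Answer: 3414569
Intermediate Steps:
s(Q) = -1803 + Q**2 + 700*Q
2335463 + s(-1447) = 2335463 + (-1803 + (-1447)**2 + 700*(-1447)) = 2335463 + (-1803 + 2093809 - 1012900) = 2335463 + 1079106 = 3414569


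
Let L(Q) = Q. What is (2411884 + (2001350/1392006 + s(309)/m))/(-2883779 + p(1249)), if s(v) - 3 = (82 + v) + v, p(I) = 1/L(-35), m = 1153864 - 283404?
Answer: -1461223358343930529/1747116678717238488 ≈ -0.83636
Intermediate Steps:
m = 870460
p(I) = -1/35 (p(I) = 1/(-35) = -1/35)
s(v) = 85 + 2*v (s(v) = 3 + ((82 + v) + v) = 3 + (82 + 2*v) = 85 + 2*v)
(2411884 + (2001350/1392006 + s(309)/m))/(-2883779 + p(1249)) = (2411884 + (2001350/1392006 + (85 + 2*309)/870460))/(-2883779 - 1/35) = (2411884 + (2001350*(1/1392006) + (85 + 618)*(1/870460)))/(-100932266/35) = (2411884 + (1000675/696003 + 703*(1/870460)))*(-35/100932266) = (2411884 + (1000675/696003 + 703/870460))*(-35/100932266) = (2411884 + 871536850609/605842771380)*(-35/100932266) = (1461223358343930529/605842771380)*(-35/100932266) = -1461223358343930529/1747116678717238488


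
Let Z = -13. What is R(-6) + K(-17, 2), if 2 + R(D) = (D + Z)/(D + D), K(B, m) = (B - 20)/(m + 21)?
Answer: -559/276 ≈ -2.0254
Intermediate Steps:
K(B, m) = (-20 + B)/(21 + m)
R(D) = -2 + (-13 + D)/(2*D) (R(D) = -2 + (D - 13)/(D + D) = -2 + (-13 + D)/((2*D)) = -2 + (-13 + D)*(1/(2*D)) = -2 + (-13 + D)/(2*D))
R(-6) + K(-17, 2) = (½)*(-13 - 3*(-6))/(-6) + (-20 - 17)/(21 + 2) = (½)*(-⅙)*(-13 + 18) - 37/23 = (½)*(-⅙)*5 + (1/23)*(-37) = -5/12 - 37/23 = -559/276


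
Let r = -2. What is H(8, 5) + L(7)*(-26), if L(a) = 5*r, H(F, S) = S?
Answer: 265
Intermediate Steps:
L(a) = -10 (L(a) = 5*(-2) = -10)
H(8, 5) + L(7)*(-26) = 5 - 10*(-26) = 5 + 260 = 265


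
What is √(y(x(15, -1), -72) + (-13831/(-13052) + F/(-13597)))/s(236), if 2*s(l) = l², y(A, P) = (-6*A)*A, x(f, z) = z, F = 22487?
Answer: 3*I*√5768936358806699/2471065044656 ≈ 9.2211e-5*I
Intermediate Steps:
y(A, P) = -6*A²
s(l) = l²/2
√(y(x(15, -1), -72) + (-13831/(-13052) + F/(-13597)))/s(236) = √(-6*(-1)² + (-13831/(-13052) + 22487/(-13597)))/(((½)*236²)) = √(-6*1 + (-13831*(-1/13052) + 22487*(-1/13597)))/(((½)*55696)) = √(-6 + (13831/13052 - 22487/13597))/27848 = √(-6 - 105440217/177468044)*(1/27848) = √(-1170248481/177468044)*(1/27848) = (3*I*√5768936358806699/88734022)*(1/27848) = 3*I*√5768936358806699/2471065044656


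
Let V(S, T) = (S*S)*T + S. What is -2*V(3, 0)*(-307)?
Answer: 1842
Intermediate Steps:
V(S, T) = S + T*S² (V(S, T) = S²*T + S = T*S² + S = S + T*S²)
-2*V(3, 0)*(-307) = -6*(1 + 3*0)*(-307) = -6*(1 + 0)*(-307) = -6*(-307) = 1842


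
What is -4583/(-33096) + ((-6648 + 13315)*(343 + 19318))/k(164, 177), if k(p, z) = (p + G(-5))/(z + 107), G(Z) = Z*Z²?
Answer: 136894940353545/143416 ≈ 9.5453e+8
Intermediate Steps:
G(Z) = Z³
k(p, z) = (-125 + p)/(107 + z) (k(p, z) = (p + (-5)³)/(z + 107) = (p - 125)/(107 + z) = (-125 + p)/(107 + z))
-4583/(-33096) + ((-6648 + 13315)*(343 + 19318))/k(164, 177) = -4583/(-33096) + ((-6648 + 13315)*(343 + 19318))/(((-125 + 164)/(107 + 177))) = -4583*(-1/33096) + (6667*19661)/((39/284)) = 4583/33096 + 131079887/(((1/284)*39)) = 4583/33096 + 131079887/(39/284) = 4583/33096 + 131079887*(284/39) = 4583/33096 + 37226687908/39 = 136894940353545/143416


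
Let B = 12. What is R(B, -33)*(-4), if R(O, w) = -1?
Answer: 4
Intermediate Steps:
R(B, -33)*(-4) = -1*(-4) = 4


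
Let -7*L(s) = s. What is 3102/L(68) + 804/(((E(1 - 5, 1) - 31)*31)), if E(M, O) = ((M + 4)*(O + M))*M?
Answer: -10460913/32674 ≈ -320.16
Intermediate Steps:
L(s) = -s/7
E(M, O) = M*(4 + M)*(M + O) (E(M, O) = ((4 + M)*(M + O))*M = M*(4 + M)*(M + O))
3102/L(68) + 804/(((E(1 - 5, 1) - 31)*31)) = 3102/((-⅐*68)) + 804/((((1 - 5)*((1 - 5)² + 4*(1 - 5) + 4*1 + (1 - 5)*1) - 31)*31)) = 3102/(-68/7) + 804/(((-4*((-4)² + 4*(-4) + 4 - 4*1) - 31)*31)) = 3102*(-7/68) + 804/(((-4*(16 - 16 + 4 - 4) - 31)*31)) = -10857/34 + 804/(((-4*0 - 31)*31)) = -10857/34 + 804/(((0 - 31)*31)) = -10857/34 + 804/((-31*31)) = -10857/34 + 804/(-961) = -10857/34 + 804*(-1/961) = -10857/34 - 804/961 = -10460913/32674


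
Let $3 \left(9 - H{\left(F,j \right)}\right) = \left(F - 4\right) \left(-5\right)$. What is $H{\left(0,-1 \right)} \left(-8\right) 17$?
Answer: $- \frac{952}{3} \approx -317.33$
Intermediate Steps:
$H{\left(F,j \right)} = \frac{7}{3} + \frac{5 F}{3}$ ($H{\left(F,j \right)} = 9 - \frac{\left(F - 4\right) \left(-5\right)}{3} = 9 - \frac{\left(-4 + F\right) \left(-5\right)}{3} = 9 - \frac{20 - 5 F}{3} = 9 + \left(- \frac{20}{3} + \frac{5 F}{3}\right) = \frac{7}{3} + \frac{5 F}{3}$)
$H{\left(0,-1 \right)} \left(-8\right) 17 = \left(\frac{7}{3} + \frac{5}{3} \cdot 0\right) \left(-8\right) 17 = \left(\frac{7}{3} + 0\right) \left(-8\right) 17 = \frac{7}{3} \left(-8\right) 17 = \left(- \frac{56}{3}\right) 17 = - \frac{952}{3}$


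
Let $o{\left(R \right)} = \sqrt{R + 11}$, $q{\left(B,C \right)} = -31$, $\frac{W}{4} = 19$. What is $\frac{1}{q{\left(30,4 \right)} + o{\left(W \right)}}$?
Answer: $- \frac{31}{874} - \frac{\sqrt{87}}{874} \approx -0.046141$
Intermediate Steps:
$W = 76$ ($W = 4 \cdot 19 = 76$)
$o{\left(R \right)} = \sqrt{11 + R}$
$\frac{1}{q{\left(30,4 \right)} + o{\left(W \right)}} = \frac{1}{-31 + \sqrt{11 + 76}} = \frac{1}{-31 + \sqrt{87}}$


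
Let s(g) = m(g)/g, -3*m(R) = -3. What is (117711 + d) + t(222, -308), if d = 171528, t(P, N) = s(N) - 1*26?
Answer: 89077603/308 ≈ 2.8921e+5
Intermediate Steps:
m(R) = 1 (m(R) = -⅓*(-3) = 1)
s(g) = 1/g
t(P, N) = -26 + 1/N (t(P, N) = 1/N - 1*26 = 1/N - 26 = -26 + 1/N)
(117711 + d) + t(222, -308) = (117711 + 171528) + (-26 + 1/(-308)) = 289239 + (-26 - 1/308) = 289239 - 8009/308 = 89077603/308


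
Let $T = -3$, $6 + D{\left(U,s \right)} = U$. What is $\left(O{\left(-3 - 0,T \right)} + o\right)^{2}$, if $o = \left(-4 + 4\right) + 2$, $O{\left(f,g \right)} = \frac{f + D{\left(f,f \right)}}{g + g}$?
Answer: $16$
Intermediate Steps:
$D{\left(U,s \right)} = -6 + U$
$O{\left(f,g \right)} = \frac{-6 + 2 f}{2 g}$ ($O{\left(f,g \right)} = \frac{f + \left(-6 + f\right)}{g + g} = \frac{-6 + 2 f}{2 g}$)
$o = 2$ ($o = 0 + 2 = 2$)
$\left(O{\left(-3 - 0,T \right)} + o\right)^{2} = \left(\frac{-3 - 3}{-3} + 2\right)^{2} = \left(- \frac{-3 + \left(-3 + 0\right)}{3} + 2\right)^{2} = \left(- \frac{-3 - 3}{3} + 2\right)^{2} = \left(\left(- \frac{1}{3}\right) \left(-6\right) + 2\right)^{2} = \left(2 + 2\right)^{2} = 4^{2} = 16$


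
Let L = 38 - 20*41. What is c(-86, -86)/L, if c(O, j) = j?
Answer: 43/391 ≈ 0.10997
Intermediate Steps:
L = -782 (L = 38 - 820 = -782)
c(-86, -86)/L = -86/(-782) = -86*(-1/782) = 43/391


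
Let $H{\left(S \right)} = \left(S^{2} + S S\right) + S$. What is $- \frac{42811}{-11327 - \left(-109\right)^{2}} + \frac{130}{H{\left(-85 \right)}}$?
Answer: $\frac{9507647}{5128968} \approx 1.8537$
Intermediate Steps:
$H{\left(S \right)} = S + 2 S^{2}$ ($H{\left(S \right)} = \left(S^{2} + S^{2}\right) + S = 2 S^{2} + S = S + 2 S^{2}$)
$- \frac{42811}{-11327 - \left(-109\right)^{2}} + \frac{130}{H{\left(-85 \right)}} = - \frac{42811}{-11327 - \left(-109\right)^{2}} + \frac{130}{\left(-85\right) \left(1 + 2 \left(-85\right)\right)} = - \frac{42811}{-11327 - 11881} + \frac{130}{\left(-85\right) \left(1 - 170\right)} = - \frac{42811}{-11327 - 11881} + \frac{130}{\left(-85\right) \left(-169\right)} = - \frac{42811}{-23208} + \frac{130}{14365} = \left(-42811\right) \left(- \frac{1}{23208}\right) + 130 \cdot \frac{1}{14365} = \frac{42811}{23208} + \frac{2}{221} = \frac{9507647}{5128968}$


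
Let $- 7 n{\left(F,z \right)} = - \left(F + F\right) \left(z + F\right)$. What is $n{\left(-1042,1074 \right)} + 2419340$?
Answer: $\frac{16868692}{7} \approx 2.4098 \cdot 10^{6}$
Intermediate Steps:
$n{\left(F,z \right)} = \frac{2 F \left(F + z\right)}{7}$ ($n{\left(F,z \right)} = - \frac{\left(-1\right) \left(F + F\right) \left(z + F\right)}{7} = - \frac{\left(-1\right) 2 F \left(F + z\right)}{7} = - \frac{\left(-2\right) F \left(F + z\right)}{7} = \frac{2 F \left(F + z\right)}{7}$)
$n{\left(-1042,1074 \right)} + 2419340 = \frac{2}{7} \left(-1042\right) \left(-1042 + 1074\right) + 2419340 = \frac{2}{7} \left(-1042\right) 32 + 2419340 = - \frac{66688}{7} + 2419340 = \frac{16868692}{7}$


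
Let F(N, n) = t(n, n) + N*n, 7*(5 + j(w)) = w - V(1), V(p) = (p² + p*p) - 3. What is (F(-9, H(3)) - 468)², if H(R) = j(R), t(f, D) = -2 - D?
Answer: 8880400/49 ≈ 1.8123e+5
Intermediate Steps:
V(p) = -3 + 2*p² (V(p) = (p² + p²) - 3 = 2*p² - 3 = -3 + 2*p²)
j(w) = -34/7 + w/7 (j(w) = -5 + (w - (-3 + 2*1²))/7 = -5 + (w - (-3 + 2*1))/7 = -5 + (w - (-3 + 2))/7 = -5 + (w - 1*(-1))/7 = -5 + (w + 1)/7 = -5 + (1 + w)/7 = -5 + (⅐ + w/7) = -34/7 + w/7)
H(R) = -34/7 + R/7
F(N, n) = -2 - n + N*n (F(N, n) = (-2 - n) + N*n = -2 - n + N*n)
(F(-9, H(3)) - 468)² = ((-2 - (-34/7 + (⅐)*3) - 9*(-34/7 + (⅐)*3)) - 468)² = ((-2 - (-34/7 + 3/7) - 9*(-34/7 + 3/7)) - 468)² = ((-2 - 1*(-31/7) - 9*(-31/7)) - 468)² = ((-2 + 31/7 + 279/7) - 468)² = (296/7 - 468)² = (-2980/7)² = 8880400/49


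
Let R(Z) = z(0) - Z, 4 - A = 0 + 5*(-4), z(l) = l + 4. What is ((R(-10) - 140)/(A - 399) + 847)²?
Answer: 11218410889/15625 ≈ 7.1798e+5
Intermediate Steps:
z(l) = 4 + l
A = 24 (A = 4 - (0 + 5*(-4)) = 4 - (0 - 20) = 4 - 1*(-20) = 4 + 20 = 24)
R(Z) = 4 - Z (R(Z) = (4 + 0) - Z = 4 - Z)
((R(-10) - 140)/(A - 399) + 847)² = (((4 - 1*(-10)) - 140)/(24 - 399) + 847)² = (((4 + 10) - 140)/(-375) + 847)² = ((14 - 140)*(-1/375) + 847)² = (-126*(-1/375) + 847)² = (42/125 + 847)² = (105917/125)² = 11218410889/15625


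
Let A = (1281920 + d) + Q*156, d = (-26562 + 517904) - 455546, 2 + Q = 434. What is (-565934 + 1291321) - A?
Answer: -659721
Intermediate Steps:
Q = 432 (Q = -2 + 434 = 432)
d = 35796 (d = 491342 - 455546 = 35796)
A = 1385108 (A = (1281920 + 35796) + 432*156 = 1317716 + 67392 = 1385108)
(-565934 + 1291321) - A = (-565934 + 1291321) - 1*1385108 = 725387 - 1385108 = -659721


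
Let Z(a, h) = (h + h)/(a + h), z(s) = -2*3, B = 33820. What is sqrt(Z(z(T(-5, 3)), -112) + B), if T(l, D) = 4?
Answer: 2*sqrt(29433507)/59 ≈ 183.91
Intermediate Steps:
z(s) = -6
Z(a, h) = 2*h/(a + h) (Z(a, h) = (2*h)/(a + h) = 2*h/(a + h))
sqrt(Z(z(T(-5, 3)), -112) + B) = sqrt(2*(-112)/(-6 - 112) + 33820) = sqrt(2*(-112)/(-118) + 33820) = sqrt(2*(-112)*(-1/118) + 33820) = sqrt(112/59 + 33820) = sqrt(1995492/59) = 2*sqrt(29433507)/59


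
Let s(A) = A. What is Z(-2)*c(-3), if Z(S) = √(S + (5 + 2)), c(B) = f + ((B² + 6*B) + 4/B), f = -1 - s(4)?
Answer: -46*√5/3 ≈ -34.286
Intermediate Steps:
f = -5 (f = -1 - 1*4 = -1 - 4 = -5)
c(B) = -5 + B² + 4/B + 6*B (c(B) = -5 + ((B² + 6*B) + 4/B) = -5 + (B² + 4/B + 6*B) = -5 + B² + 4/B + 6*B)
Z(S) = √(7 + S) (Z(S) = √(S + 7) = √(7 + S))
Z(-2)*c(-3) = √(7 - 2)*(-5 + (-3)² + 4/(-3) + 6*(-3)) = √5*(-5 + 9 + 4*(-⅓) - 18) = √5*(-5 + 9 - 4/3 - 18) = √5*(-46/3) = -46*√5/3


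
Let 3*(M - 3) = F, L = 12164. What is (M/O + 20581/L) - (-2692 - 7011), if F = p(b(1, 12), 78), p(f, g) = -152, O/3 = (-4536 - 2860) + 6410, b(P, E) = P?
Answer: 523779282227/53971668 ≈ 9704.7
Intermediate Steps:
O = -2958 (O = 3*((-4536 - 2860) + 6410) = 3*(-7396 + 6410) = 3*(-986) = -2958)
F = -152
M = -143/3 (M = 3 + (⅓)*(-152) = 3 - 152/3 = -143/3 ≈ -47.667)
(M/O + 20581/L) - (-2692 - 7011) = (-143/3/(-2958) + 20581/12164) - (-2692 - 7011) = (-143/3*(-1/2958) + 20581*(1/12164)) - 1*(-9703) = (143/8874 + 20581/12164) + 9703 = 92187623/53971668 + 9703 = 523779282227/53971668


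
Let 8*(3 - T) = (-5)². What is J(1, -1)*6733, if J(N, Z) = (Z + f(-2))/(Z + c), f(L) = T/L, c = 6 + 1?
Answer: -33665/32 ≈ -1052.0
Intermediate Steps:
T = -⅛ (T = 3 - ⅛*(-5)² = 3 - ⅛*25 = 3 - 25/8 = -⅛ ≈ -0.12500)
c = 7
f(L) = -1/(8*L)
J(N, Z) = (1/16 + Z)/(7 + Z) (J(N, Z) = (Z - ⅛/(-2))/(Z + 7) = (Z - ⅛*(-½))/(7 + Z) = (Z + 1/16)/(7 + Z) = (1/16 + Z)/(7 + Z))
J(1, -1)*6733 = ((1/16 - 1)/(7 - 1))*6733 = (-15/16/6)*6733 = ((⅙)*(-15/16))*6733 = -5/32*6733 = -33665/32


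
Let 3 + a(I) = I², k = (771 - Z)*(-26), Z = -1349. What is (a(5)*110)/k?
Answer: -121/2756 ≈ -0.043904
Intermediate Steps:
k = -55120 (k = (771 - 1*(-1349))*(-26) = (771 + 1349)*(-26) = 2120*(-26) = -55120)
a(I) = -3 + I²
(a(5)*110)/k = ((-3 + 5²)*110)/(-55120) = ((-3 + 25)*110)*(-1/55120) = (22*110)*(-1/55120) = 2420*(-1/55120) = -121/2756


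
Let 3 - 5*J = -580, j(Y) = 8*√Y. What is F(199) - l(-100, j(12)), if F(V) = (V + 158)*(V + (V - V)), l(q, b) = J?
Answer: 354632/5 ≈ 70926.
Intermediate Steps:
J = 583/5 (J = ⅗ - ⅕*(-580) = ⅗ + 116 = 583/5 ≈ 116.60)
l(q, b) = 583/5
F(V) = V*(158 + V) (F(V) = (158 + V)*(V + 0) = (158 + V)*V = V*(158 + V))
F(199) - l(-100, j(12)) = 199*(158 + 199) - 1*583/5 = 199*357 - 583/5 = 71043 - 583/5 = 354632/5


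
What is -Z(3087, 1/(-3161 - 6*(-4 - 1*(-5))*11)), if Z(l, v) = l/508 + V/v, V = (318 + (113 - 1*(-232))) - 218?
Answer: 729492533/508 ≈ 1.4360e+6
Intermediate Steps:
V = 445 (V = (318 + (113 + 232)) - 218 = (318 + 345) - 218 = 663 - 218 = 445)
Z(l, v) = 445/v + l/508 (Z(l, v) = l/508 + 445/v = 445/v + l/508)
-Z(3087, 1/(-3161 - 6*(-4 - 1*(-5))*11)) = -(445/(1/(-3161 - 6*(-4 - 1*(-5))*11)) + (1/508)*3087) = -(445/(1/(-3161 - 6*(-4 + 5)*11)) + 3087/508) = -(445/(1/(-3161 - 6*1*11)) + 3087/508) = -(445/(1/(-3161 - 6*11)) + 3087/508) = -(445/(1/(-3161 - 66)) + 3087/508) = -(445/(1/(-3227)) + 3087/508) = -(445/(-1/3227) + 3087/508) = -(445*(-3227) + 3087/508) = -(-1436015 + 3087/508) = -1*(-729492533/508) = 729492533/508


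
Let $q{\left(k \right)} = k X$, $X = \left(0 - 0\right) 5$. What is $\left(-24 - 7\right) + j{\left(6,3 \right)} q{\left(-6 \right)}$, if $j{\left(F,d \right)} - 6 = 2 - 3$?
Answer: $-31$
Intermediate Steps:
$j{\left(F,d \right)} = 5$ ($j{\left(F,d \right)} = 6 + \left(2 - 3\right) = 6 - 1 = 5$)
$X = 0$ ($X = \left(0 + 0\right) 5 = 0 \cdot 5 = 0$)
$q{\left(k \right)} = 0$ ($q{\left(k \right)} = k 0 = 0$)
$\left(-24 - 7\right) + j{\left(6,3 \right)} q{\left(-6 \right)} = \left(-24 - 7\right) + 5 \cdot 0 = \left(-24 - 7\right) + 0 = -31 + 0 = -31$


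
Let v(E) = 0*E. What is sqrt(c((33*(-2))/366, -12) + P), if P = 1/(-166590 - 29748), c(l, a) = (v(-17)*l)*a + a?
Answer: I*sqrt(462583519266)/196338 ≈ 3.4641*I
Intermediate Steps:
v(E) = 0
c(l, a) = a (c(l, a) = (0*l)*a + a = 0*a + a = 0 + a = a)
P = -1/196338 (P = 1/(-196338) = -1/196338 ≈ -5.0933e-6)
sqrt(c((33*(-2))/366, -12) + P) = sqrt(-12 - 1/196338) = sqrt(-2356057/196338) = I*sqrt(462583519266)/196338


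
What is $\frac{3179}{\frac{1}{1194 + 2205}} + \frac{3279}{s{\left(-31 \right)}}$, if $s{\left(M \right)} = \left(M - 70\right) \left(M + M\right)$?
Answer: $\frac{67663549581}{6262} \approx 1.0805 \cdot 10^{7}$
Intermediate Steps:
$s{\left(M \right)} = 2 M \left(-70 + M\right)$ ($s{\left(M \right)} = \left(-70 + M\right) 2 M = 2 M \left(-70 + M\right)$)
$\frac{3179}{\frac{1}{1194 + 2205}} + \frac{3279}{s{\left(-31 \right)}} = \frac{3179}{\frac{1}{1194 + 2205}} + \frac{3279}{2 \left(-31\right) \left(-70 - 31\right)} = \frac{3179}{\frac{1}{3399}} + \frac{3279}{2 \left(-31\right) \left(-101\right)} = 3179 \frac{1}{\frac{1}{3399}} + \frac{3279}{6262} = 3179 \cdot 3399 + 3279 \cdot \frac{1}{6262} = 10805421 + \frac{3279}{6262} = \frac{67663549581}{6262}$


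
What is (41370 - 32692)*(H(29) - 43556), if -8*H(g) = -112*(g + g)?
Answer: -370932432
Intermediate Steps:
H(g) = 28*g (H(g) = -(-14)*(g + g) = -(-14)*2*g = -(-28)*g = 28*g)
(41370 - 32692)*(H(29) - 43556) = (41370 - 32692)*(28*29 - 43556) = 8678*(812 - 43556) = 8678*(-42744) = -370932432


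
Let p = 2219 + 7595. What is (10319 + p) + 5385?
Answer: 25518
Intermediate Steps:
p = 9814
(10319 + p) + 5385 = (10319 + 9814) + 5385 = 20133 + 5385 = 25518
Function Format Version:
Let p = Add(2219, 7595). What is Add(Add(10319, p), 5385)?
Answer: 25518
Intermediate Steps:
p = 9814
Add(Add(10319, p), 5385) = Add(Add(10319, 9814), 5385) = Add(20133, 5385) = 25518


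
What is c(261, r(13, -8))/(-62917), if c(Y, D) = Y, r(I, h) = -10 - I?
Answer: -261/62917 ≈ -0.0041483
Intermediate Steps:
c(261, r(13, -8))/(-62917) = 261/(-62917) = 261*(-1/62917) = -261/62917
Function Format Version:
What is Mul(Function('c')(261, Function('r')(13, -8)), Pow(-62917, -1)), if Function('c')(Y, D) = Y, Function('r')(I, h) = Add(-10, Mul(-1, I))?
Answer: Rational(-261, 62917) ≈ -0.0041483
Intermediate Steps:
Mul(Function('c')(261, Function('r')(13, -8)), Pow(-62917, -1)) = Mul(261, Pow(-62917, -1)) = Mul(261, Rational(-1, 62917)) = Rational(-261, 62917)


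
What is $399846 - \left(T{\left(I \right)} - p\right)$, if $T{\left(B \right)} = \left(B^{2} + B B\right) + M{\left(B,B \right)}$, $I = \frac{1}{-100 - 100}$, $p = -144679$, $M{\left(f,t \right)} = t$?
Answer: $\frac{5103340099}{20000} \approx 2.5517 \cdot 10^{5}$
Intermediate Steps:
$I = - \frac{1}{200}$ ($I = \frac{1}{-100 - 100} = \frac{1}{-200} = - \frac{1}{200} \approx -0.005$)
$T{\left(B \right)} = B + 2 B^{2}$ ($T{\left(B \right)} = \left(B^{2} + B B\right) + B = \left(B^{2} + B^{2}\right) + B = 2 B^{2} + B = B + 2 B^{2}$)
$399846 - \left(T{\left(I \right)} - p\right) = 399846 - \left(- \frac{1 + 2 \left(- \frac{1}{200}\right)}{200} - -144679\right) = 399846 - \left(- \frac{1 - \frac{1}{100}}{200} + 144679\right) = 399846 - \left(\left(- \frac{1}{200}\right) \frac{99}{100} + 144679\right) = 399846 - \left(- \frac{99}{20000} + 144679\right) = 399846 - \frac{2893579901}{20000} = \frac{5103340099}{20000}$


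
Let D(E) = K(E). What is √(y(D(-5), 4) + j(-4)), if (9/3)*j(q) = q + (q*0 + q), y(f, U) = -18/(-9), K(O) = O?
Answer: I*√6/3 ≈ 0.8165*I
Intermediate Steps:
D(E) = E
y(f, U) = 2 (y(f, U) = -18*(-⅑) = 2)
j(q) = 2*q/3 (j(q) = (q + (q*0 + q))/3 = (q + (0 + q))/3 = (q + q)/3 = (2*q)/3 = 2*q/3)
√(y(D(-5), 4) + j(-4)) = √(2 + (⅔)*(-4)) = √(2 - 8/3) = √(-⅔) = I*√6/3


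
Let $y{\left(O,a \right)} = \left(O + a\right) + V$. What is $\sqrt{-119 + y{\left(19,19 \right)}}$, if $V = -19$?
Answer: $10 i \approx 10.0 i$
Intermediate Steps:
$y{\left(O,a \right)} = -19 + O + a$ ($y{\left(O,a \right)} = \left(O + a\right) - 19 = -19 + O + a$)
$\sqrt{-119 + y{\left(19,19 \right)}} = \sqrt{-119 + \left(-19 + 19 + 19\right)} = \sqrt{-119 + 19} = \sqrt{-100} = 10 i$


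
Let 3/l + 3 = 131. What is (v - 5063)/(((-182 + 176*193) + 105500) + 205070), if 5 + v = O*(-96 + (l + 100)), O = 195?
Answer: -548279/44077568 ≈ -0.012439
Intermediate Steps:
l = 3/128 (l = 3/(-3 + 131) = 3/128 ≈ 0.023438)
v = 99785/128 (v = -5 + 195*(-96 + (3/128 + 100)) = -5 + 195*(-96 + 12803/128) = -5 + 195*(515/128) = -5 + 100425/128 = 99785/128 ≈ 779.57)
(v - 5063)/(((-182 + 176*193) + 105500) + 205070) = (99785/128 - 5063)/(((-182 + 176*193) + 105500) + 205070) = -548279/(128*(((-182 + 33968) + 105500) + 205070)) = -548279/(128*((33786 + 105500) + 205070)) = -548279/(128*(139286 + 205070)) = -548279/128/344356 = -548279/128*1/344356 = -548279/44077568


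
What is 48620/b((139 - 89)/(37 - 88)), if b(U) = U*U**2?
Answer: -322474581/6250 ≈ -51596.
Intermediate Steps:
b(U) = U**3
48620/b((139 - 89)/(37 - 88)) = 48620/(((139 - 89)/(37 - 88))**3) = 48620/((50/(-51))**3) = 48620/((50*(-1/51))**3) = 48620/((-50/51)**3) = 48620/(-125000/132651) = 48620*(-132651/125000) = -322474581/6250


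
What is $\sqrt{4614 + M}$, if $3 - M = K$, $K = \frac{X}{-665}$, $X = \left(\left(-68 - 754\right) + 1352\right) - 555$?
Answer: $\frac{2 \sqrt{20417362}}{133} \approx 67.948$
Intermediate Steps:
$X = -25$ ($X = \left(-822 + 1352\right) - 555 = 530 - 555 = -25$)
$K = \frac{5}{133}$ ($K = - \frac{25}{-665} = \left(-25\right) \left(- \frac{1}{665}\right) = \frac{5}{133} \approx 0.037594$)
$M = \frac{394}{133}$ ($M = 3 - \frac{5}{133} = \frac{394}{133} \approx 2.9624$)
$\sqrt{4614 + M} = \sqrt{4614 + \frac{394}{133}} = \sqrt{\frac{614056}{133}} = \frac{2 \sqrt{20417362}}{133}$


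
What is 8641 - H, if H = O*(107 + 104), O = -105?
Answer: 30796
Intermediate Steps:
H = -22155 (H = -105*(107 + 104) = -105*211 = -22155)
8641 - H = 8641 - 1*(-22155) = 8641 + 22155 = 30796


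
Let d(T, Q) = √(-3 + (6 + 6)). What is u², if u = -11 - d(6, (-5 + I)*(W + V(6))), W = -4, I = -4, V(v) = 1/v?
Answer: 196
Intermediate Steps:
d(T, Q) = 3 (d(T, Q) = √(-3 + 12) = √9 = 3)
u = -14 (u = -11 - 1*3 = -11 - 3 = -14)
u² = (-14)² = 196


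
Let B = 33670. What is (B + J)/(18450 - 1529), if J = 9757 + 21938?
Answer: 65365/16921 ≈ 3.8630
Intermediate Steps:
J = 31695
(B + J)/(18450 - 1529) = (33670 + 31695)/(18450 - 1529) = 65365/16921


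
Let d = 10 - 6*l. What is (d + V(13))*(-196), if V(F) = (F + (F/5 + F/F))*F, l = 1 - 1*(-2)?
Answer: -203644/5 ≈ -40729.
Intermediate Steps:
l = 3 (l = 1 + 2 = 3)
d = -8 (d = 10 - 6*3 = 10 - 18 = -8)
V(F) = F*(1 + 6*F/5) (V(F) = (F + (F*(⅕) + 1))*F = (F + (F/5 + 1))*F = (F + (1 + F/5))*F = (1 + 6*F/5)*F = F*(1 + 6*F/5))
(d + V(13))*(-196) = (-8 + (⅕)*13*(5 + 6*13))*(-196) = (-8 + (⅕)*13*(5 + 78))*(-196) = (-8 + (⅕)*13*83)*(-196) = (-8 + 1079/5)*(-196) = (1039/5)*(-196) = -203644/5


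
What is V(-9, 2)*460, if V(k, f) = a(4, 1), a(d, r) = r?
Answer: 460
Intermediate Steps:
V(k, f) = 1
V(-9, 2)*460 = 1*460 = 460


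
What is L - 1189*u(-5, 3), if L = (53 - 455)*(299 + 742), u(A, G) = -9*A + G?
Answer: -475554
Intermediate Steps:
u(A, G) = G - 9*A
L = -418482 (L = -402*1041 = -418482)
L - 1189*u(-5, 3) = -418482 - 1189*(3 - 9*(-5)) = -418482 - 1189*(3 + 45) = -418482 - 1189*48 = -418482 - 57072 = -475554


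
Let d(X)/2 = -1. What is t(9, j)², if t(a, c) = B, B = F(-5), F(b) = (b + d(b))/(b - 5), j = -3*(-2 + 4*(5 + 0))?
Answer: 49/100 ≈ 0.49000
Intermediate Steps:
d(X) = -2 (d(X) = 2*(-1) = -2)
j = -54 (j = -3*(-2 + 4*5) = -3*(-2 + 20) = -3*18 = -54)
F(b) = (-2 + b)/(-5 + b) (F(b) = (b - 2)/(b - 5) = (-2 + b)/(-5 + b))
B = 7/10 (B = (-2 - 5)/(-5 - 5) = -7/(-10) = -⅒*(-7) = 7/10 ≈ 0.70000)
t(a, c) = 7/10
t(9, j)² = (7/10)² = 49/100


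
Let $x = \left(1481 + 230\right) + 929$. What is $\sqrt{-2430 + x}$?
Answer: $\sqrt{210} \approx 14.491$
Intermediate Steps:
$x = 2640$ ($x = 1711 + 929 = 2640$)
$\sqrt{-2430 + x} = \sqrt{-2430 + 2640} = \sqrt{210}$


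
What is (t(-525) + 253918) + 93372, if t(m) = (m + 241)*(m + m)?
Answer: 645490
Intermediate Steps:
t(m) = 2*m*(241 + m) (t(m) = (241 + m)*(2*m) = 2*m*(241 + m))
(t(-525) + 253918) + 93372 = (2*(-525)*(241 - 525) + 253918) + 93372 = (2*(-525)*(-284) + 253918) + 93372 = (298200 + 253918) + 93372 = 552118 + 93372 = 645490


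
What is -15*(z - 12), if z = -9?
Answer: 315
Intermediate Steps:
-15*(z - 12) = -15*(-9 - 12) = -15*(-21) = 315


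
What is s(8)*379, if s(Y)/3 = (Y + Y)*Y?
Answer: 145536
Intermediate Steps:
s(Y) = 6*Y² (s(Y) = 3*((Y + Y)*Y) = 3*((2*Y)*Y) = 3*(2*Y²) = 6*Y²)
s(8)*379 = (6*8²)*379 = (6*64)*379 = 384*379 = 145536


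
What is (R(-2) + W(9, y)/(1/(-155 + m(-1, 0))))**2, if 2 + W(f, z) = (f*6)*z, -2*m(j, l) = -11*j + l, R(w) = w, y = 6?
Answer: 2671132489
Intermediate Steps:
m(j, l) = -l/2 + 11*j/2 (m(j, l) = -(-11*j + l)/2 = -(l - 11*j)/2 = -l/2 + 11*j/2)
W(f, z) = -2 + 6*f*z (W(f, z) = -2 + (f*6)*z = -2 + (6*f)*z = -2 + 6*f*z)
(R(-2) + W(9, y)/(1/(-155 + m(-1, 0))))**2 = (-2 + (-2 + 6*9*6)/(1/(-155 + (-1/2*0 + (11/2)*(-1)))))**2 = (-2 + (-2 + 324)/(1/(-155 + (0 - 11/2))))**2 = (-2 + 322/(1/(-155 - 11/2)))**2 = (-2 + 322/(1/(-321/2)))**2 = (-2 + 322/(-2/321))**2 = (-2 + 322*(-321/2))**2 = (-2 - 51681)**2 = (-51683)**2 = 2671132489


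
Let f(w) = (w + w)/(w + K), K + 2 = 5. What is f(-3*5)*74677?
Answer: 373385/2 ≈ 1.8669e+5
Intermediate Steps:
K = 3 (K = -2 + 5 = 3)
f(w) = 2*w/(3 + w) (f(w) = (w + w)/(w + 3) = (2*w)/(3 + w) = 2*w/(3 + w))
f(-3*5)*74677 = (2*(-3*5)/(3 - 3*5))*74677 = (2*(-15)/(3 - 15))*74677 = (2*(-15)/(-12))*74677 = (2*(-15)*(-1/12))*74677 = (5/2)*74677 = 373385/2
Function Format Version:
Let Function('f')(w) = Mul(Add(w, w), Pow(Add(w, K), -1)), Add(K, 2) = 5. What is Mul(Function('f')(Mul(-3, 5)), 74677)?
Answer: Rational(373385, 2) ≈ 1.8669e+5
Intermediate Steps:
K = 3 (K = Add(-2, 5) = 3)
Function('f')(w) = Mul(2, w, Pow(Add(3, w), -1)) (Function('f')(w) = Mul(Add(w, w), Pow(Add(w, 3), -1)) = Mul(Mul(2, w), Pow(Add(3, w), -1)) = Mul(2, w, Pow(Add(3, w), -1)))
Mul(Function('f')(Mul(-3, 5)), 74677) = Mul(Mul(2, Mul(-3, 5), Pow(Add(3, Mul(-3, 5)), -1)), 74677) = Mul(Mul(2, -15, Pow(Add(3, -15), -1)), 74677) = Mul(Mul(2, -15, Pow(-12, -1)), 74677) = Mul(Mul(2, -15, Rational(-1, 12)), 74677) = Mul(Rational(5, 2), 74677) = Rational(373385, 2)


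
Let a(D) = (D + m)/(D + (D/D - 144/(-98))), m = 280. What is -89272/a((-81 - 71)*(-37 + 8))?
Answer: -2411604967/28714 ≈ -83987.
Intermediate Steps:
a(D) = (280 + D)/(121/49 + D) (a(D) = (D + 280)/(D + (D/D - 144/(-98))) = (280 + D)/(D + (1 - 144*(-1/98))) = (280 + D)/(D + (1 + 72/49)) = (280 + D)/(D + 121/49) = (280 + D)/(121/49 + D))
-89272/a((-81 - 71)*(-37 + 8)) = -89272*(121 + 49*((-81 - 71)*(-37 + 8)))/(49*(280 + (-81 - 71)*(-37 + 8))) = -89272*(121 + 49*(-152*(-29)))/(49*(280 - 152*(-29))) = -89272*(121 + 49*4408)/(49*(280 + 4408)) = -89272/(49*4688/(121 + 215992)) = -89272/(49*4688/216113) = -89272/(49*(1/216113)*4688) = -89272/229712/216113 = -89272*216113/229712 = -2411604967/28714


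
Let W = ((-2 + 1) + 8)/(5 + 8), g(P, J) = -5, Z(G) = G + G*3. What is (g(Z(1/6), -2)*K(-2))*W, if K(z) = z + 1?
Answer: 35/13 ≈ 2.6923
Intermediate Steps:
Z(G) = 4*G (Z(G) = G + 3*G = 4*G)
W = 7/13 (W = (-1 + 8)/13 = 7*(1/13) = 7/13 ≈ 0.53846)
K(z) = 1 + z
(g(Z(1/6), -2)*K(-2))*W = -5*(1 - 2)*(7/13) = -5*(-1)*(7/13) = 5*(7/13) = 35/13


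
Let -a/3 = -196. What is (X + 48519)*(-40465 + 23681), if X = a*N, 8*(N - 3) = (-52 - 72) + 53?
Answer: -756362568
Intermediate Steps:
N = -47/8 (N = 3 + ((-52 - 72) + 53)/8 = 3 + (-124 + 53)/8 = 3 + (⅛)*(-71) = 3 - 71/8 = -47/8 ≈ -5.8750)
a = 588 (a = -3*(-196) = 588)
X = -6909/2 (X = 588*(-47/8) = -6909/2 ≈ -3454.5)
(X + 48519)*(-40465 + 23681) = (-6909/2 + 48519)*(-40465 + 23681) = (90129/2)*(-16784) = -756362568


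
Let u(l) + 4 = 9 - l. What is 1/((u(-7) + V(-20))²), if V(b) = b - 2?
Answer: 1/100 ≈ 0.010000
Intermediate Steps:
u(l) = 5 - l (u(l) = -4 + (9 - l) = 5 - l)
V(b) = -2 + b
1/((u(-7) + V(-20))²) = 1/(((5 - 1*(-7)) + (-2 - 20))²) = 1/(((5 + 7) - 22)²) = 1/((12 - 22)²) = 1/((-10)²) = 1/100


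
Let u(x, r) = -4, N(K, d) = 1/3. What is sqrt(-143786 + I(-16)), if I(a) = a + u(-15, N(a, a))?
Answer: I*sqrt(143806) ≈ 379.22*I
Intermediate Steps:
N(K, d) = 1/3
I(a) = -4 + a (I(a) = a - 4 = -4 + a)
sqrt(-143786 + I(-16)) = sqrt(-143786 + (-4 - 16)) = sqrt(-143786 - 20) = sqrt(-143806) = I*sqrt(143806)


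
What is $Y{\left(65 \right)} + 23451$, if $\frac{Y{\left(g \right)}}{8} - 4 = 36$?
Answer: $23771$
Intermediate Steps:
$Y{\left(g \right)} = 320$ ($Y{\left(g \right)} = 32 + 8 \cdot 36 = 32 + 288 = 320$)
$Y{\left(65 \right)} + 23451 = 320 + 23451 = 23771$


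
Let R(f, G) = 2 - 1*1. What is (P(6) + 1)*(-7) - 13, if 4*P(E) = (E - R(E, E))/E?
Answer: -515/24 ≈ -21.458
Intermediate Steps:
R(f, G) = 1 (R(f, G) = 2 - 1 = 1)
P(E) = (-1 + E)/(4*E) (P(E) = ((E - 1*1)/E)/4 = ((E - 1)/E)/4 = ((-1 + E)/E)/4 = (-1 + E)/(4*E))
(P(6) + 1)*(-7) - 13 = ((¼)*(-1 + 6)/6 + 1)*(-7) - 13 = ((¼)*(⅙)*5 + 1)*(-7) - 13 = (5/24 + 1)*(-7) - 13 = (29/24)*(-7) - 13 = -203/24 - 13 = -515/24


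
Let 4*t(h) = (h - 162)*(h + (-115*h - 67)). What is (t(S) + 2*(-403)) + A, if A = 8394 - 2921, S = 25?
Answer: 418297/4 ≈ 1.0457e+5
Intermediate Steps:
A = 5473
t(h) = (-162 + h)*(-67 - 114*h)/4 (t(h) = ((h - 162)*(h + (-115*h - 67)))/4 = ((-162 + h)*(h + (-67 - 115*h)))/4 = ((-162 + h)*(-67 - 114*h))/4 = (-162 + h)*(-67 - 114*h)/4)
(t(S) + 2*(-403)) + A = ((5427/2 - 57/2*25² + (18401/4)*25) + 2*(-403)) + 5473 = ((5427/2 - 57/2*625 + 460025/4) - 806) + 5473 = ((5427/2 - 35625/2 + 460025/4) - 806) + 5473 = (399629/4 - 806) + 5473 = 396405/4 + 5473 = 418297/4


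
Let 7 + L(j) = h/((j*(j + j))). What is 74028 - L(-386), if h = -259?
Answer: 22061837979/297992 ≈ 74035.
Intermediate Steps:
L(j) = -7 - 259/(2*j²) (L(j) = -7 - 259*1/(j*(j + j)) = -7 - 259*1/(2*j²) = -7 - 259/(2*j²))
74028 - L(-386) = 74028 - (-7 - 259/2/(-386)²) = 74028 - (-7 - 259/2*1/148996) = 74028 - (-7 - 259/297992) = 74028 - 1*(-2086203/297992) = 74028 + 2086203/297992 = 22061837979/297992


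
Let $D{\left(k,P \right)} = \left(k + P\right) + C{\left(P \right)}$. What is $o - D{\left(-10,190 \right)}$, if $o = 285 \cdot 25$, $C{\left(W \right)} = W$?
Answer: $6755$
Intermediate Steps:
$D{\left(k,P \right)} = k + 2 P$ ($D{\left(k,P \right)} = \left(k + P\right) + P = \left(P + k\right) + P = k + 2 P$)
$o = 7125$
$o - D{\left(-10,190 \right)} = 7125 - \left(-10 + 2 \cdot 190\right) = 7125 - \left(-10 + 380\right) = 7125 - 370 = 6755$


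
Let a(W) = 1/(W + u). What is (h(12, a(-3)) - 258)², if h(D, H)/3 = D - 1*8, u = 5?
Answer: 60516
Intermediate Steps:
a(W) = 1/(5 + W) (a(W) = 1/(W + 5) = 1/(5 + W))
h(D, H) = -24 + 3*D (h(D, H) = 3*(D - 1*8) = 3*(D - 8) = 3*(-8 + D) = -24 + 3*D)
(h(12, a(-3)) - 258)² = ((-24 + 3*12) - 258)² = ((-24 + 36) - 258)² = (12 - 258)² = (-246)² = 60516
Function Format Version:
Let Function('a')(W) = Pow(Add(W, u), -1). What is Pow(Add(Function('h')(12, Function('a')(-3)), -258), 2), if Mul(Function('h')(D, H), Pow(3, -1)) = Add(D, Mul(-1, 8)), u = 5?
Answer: 60516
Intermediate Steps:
Function('a')(W) = Pow(Add(5, W), -1) (Function('a')(W) = Pow(Add(W, 5), -1) = Pow(Add(5, W), -1))
Function('h')(D, H) = Add(-24, Mul(3, D)) (Function('h')(D, H) = Mul(3, Add(D, Mul(-1, 8))) = Mul(3, Add(D, -8)) = Mul(3, Add(-8, D)) = Add(-24, Mul(3, D)))
Pow(Add(Function('h')(12, Function('a')(-3)), -258), 2) = Pow(Add(Add(-24, Mul(3, 12)), -258), 2) = Pow(Add(Add(-24, 36), -258), 2) = Pow(Add(12, -258), 2) = Pow(-246, 2) = 60516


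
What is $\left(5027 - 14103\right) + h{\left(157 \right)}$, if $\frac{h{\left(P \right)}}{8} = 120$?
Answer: $-8116$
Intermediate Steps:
$h{\left(P \right)} = 960$ ($h{\left(P \right)} = 8 \cdot 120 = 960$)
$\left(5027 - 14103\right) + h{\left(157 \right)} = \left(5027 - 14103\right) + 960 = -9076 + 960 = -8116$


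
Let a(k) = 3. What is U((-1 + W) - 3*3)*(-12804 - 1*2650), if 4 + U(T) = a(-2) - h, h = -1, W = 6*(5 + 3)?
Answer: 0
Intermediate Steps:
W = 48 (W = 6*8 = 48)
U(T) = 0 (U(T) = -4 + (3 - 1*(-1)) = -4 + (3 + 1) = -4 + 4 = 0)
U((-1 + W) - 3*3)*(-12804 - 1*2650) = 0*(-12804 - 1*2650) = 0*(-12804 - 2650) = 0*(-15454) = 0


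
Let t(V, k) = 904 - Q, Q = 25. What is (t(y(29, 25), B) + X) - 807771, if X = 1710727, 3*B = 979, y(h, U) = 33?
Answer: 903835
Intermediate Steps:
B = 979/3 (B = (1/3)*979 = 979/3 ≈ 326.33)
t(V, k) = 879 (t(V, k) = 904 - 1*25 = 904 - 25 = 879)
(t(y(29, 25), B) + X) - 807771 = (879 + 1710727) - 807771 = 1711606 - 807771 = 903835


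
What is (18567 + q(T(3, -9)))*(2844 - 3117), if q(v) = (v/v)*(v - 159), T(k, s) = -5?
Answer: -5024019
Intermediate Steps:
q(v) = -159 + v (q(v) = 1*(-159 + v) = -159 + v)
(18567 + q(T(3, -9)))*(2844 - 3117) = (18567 + (-159 - 5))*(2844 - 3117) = (18567 - 164)*(-273) = 18403*(-273) = -5024019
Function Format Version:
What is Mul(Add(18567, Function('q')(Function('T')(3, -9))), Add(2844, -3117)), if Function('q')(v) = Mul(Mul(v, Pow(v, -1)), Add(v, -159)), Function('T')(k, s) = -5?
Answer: -5024019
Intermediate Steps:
Function('q')(v) = Add(-159, v) (Function('q')(v) = Mul(1, Add(-159, v)) = Add(-159, v))
Mul(Add(18567, Function('q')(Function('T')(3, -9))), Add(2844, -3117)) = Mul(Add(18567, Add(-159, -5)), Add(2844, -3117)) = Mul(Add(18567, -164), -273) = Mul(18403, -273) = -5024019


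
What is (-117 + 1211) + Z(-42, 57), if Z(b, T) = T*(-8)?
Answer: 638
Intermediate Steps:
Z(b, T) = -8*T
(-117 + 1211) + Z(-42, 57) = (-117 + 1211) - 8*57 = 1094 - 456 = 638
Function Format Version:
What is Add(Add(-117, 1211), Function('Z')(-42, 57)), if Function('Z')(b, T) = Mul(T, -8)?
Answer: 638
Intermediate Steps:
Function('Z')(b, T) = Mul(-8, T)
Add(Add(-117, 1211), Function('Z')(-42, 57)) = Add(Add(-117, 1211), Mul(-8, 57)) = Add(1094, -456) = 638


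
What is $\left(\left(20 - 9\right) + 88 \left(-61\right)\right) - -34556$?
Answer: $29199$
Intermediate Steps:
$\left(\left(20 - 9\right) + 88 \left(-61\right)\right) - -34556 = \left(\left(20 - 9\right) - 5368\right) + 34556 = \left(11 - 5368\right) + 34556 = -5357 + 34556 = 29199$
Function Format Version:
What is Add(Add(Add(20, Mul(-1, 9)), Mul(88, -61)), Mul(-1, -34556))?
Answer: 29199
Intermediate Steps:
Add(Add(Add(20, Mul(-1, 9)), Mul(88, -61)), Mul(-1, -34556)) = Add(Add(Add(20, -9), -5368), 34556) = Add(Add(11, -5368), 34556) = Add(-5357, 34556) = 29199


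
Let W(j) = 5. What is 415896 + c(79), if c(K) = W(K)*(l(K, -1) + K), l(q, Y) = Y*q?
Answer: 415896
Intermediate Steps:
c(K) = 0 (c(K) = 5*(-K + K) = 5*0 = 0)
415896 + c(79) = 415896 + 0 = 415896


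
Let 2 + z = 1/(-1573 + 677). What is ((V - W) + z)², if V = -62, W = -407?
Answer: 94449884929/802816 ≈ 1.1765e+5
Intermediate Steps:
z = -1793/896 (z = -2 + 1/(-1573 + 677) = -2 + 1/(-896) = -2 - 1/896 = -1793/896 ≈ -2.0011)
((V - W) + z)² = ((-62 - 1*(-407)) - 1793/896)² = ((-62 + 407) - 1793/896)² = (345 - 1793/896)² = (307327/896)² = 94449884929/802816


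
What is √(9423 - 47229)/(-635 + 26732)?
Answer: I*√37806/26097 ≈ 0.0074506*I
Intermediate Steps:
√(9423 - 47229)/(-635 + 26732) = √(-37806)/26097 = (I*√37806)*(1/26097) = I*√37806/26097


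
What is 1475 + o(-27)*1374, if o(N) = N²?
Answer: 1003121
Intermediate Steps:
1475 + o(-27)*1374 = 1475 + (-27)²*1374 = 1475 + 729*1374 = 1475 + 1001646 = 1003121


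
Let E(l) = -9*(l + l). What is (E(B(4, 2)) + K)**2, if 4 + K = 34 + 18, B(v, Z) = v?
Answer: 576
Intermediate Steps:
E(l) = -18*l
K = 48 (K = -4 + (34 + 18) = -4 + 52 = 48)
(E(B(4, 2)) + K)**2 = (-18*4 + 48)**2 = (-72 + 48)**2 = (-24)**2 = 576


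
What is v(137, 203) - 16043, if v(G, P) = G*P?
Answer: 11768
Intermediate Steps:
v(137, 203) - 16043 = 137*203 - 16043 = 27811 - 16043 = 11768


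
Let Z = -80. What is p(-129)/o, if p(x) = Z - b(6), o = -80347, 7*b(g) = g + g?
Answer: 572/562429 ≈ 0.0010170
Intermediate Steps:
b(g) = 2*g/7 (b(g) = (g + g)/7 = (2*g)/7 = 2*g/7)
p(x) = -572/7 (p(x) = -80 - 2*6/7 = -80 - 1*12/7 = -80 - 12/7 = -572/7)
p(-129)/o = -572/7/(-80347) = -572/7*(-1/80347) = 572/562429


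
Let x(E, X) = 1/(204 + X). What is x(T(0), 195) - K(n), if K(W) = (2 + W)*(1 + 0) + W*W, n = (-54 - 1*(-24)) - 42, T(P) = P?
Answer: -2040485/399 ≈ -5114.0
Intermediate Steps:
n = -72 (n = (-54 + 24) - 42 = -30 - 42 = -72)
K(W) = 2 + W + W**2 (K(W) = (2 + W)*1 + W**2 = (2 + W) + W**2 = 2 + W + W**2)
x(T(0), 195) - K(n) = 1/(204 + 195) - (2 - 72 + (-72)**2) = 1/399 - (2 - 72 + 5184) = 1/399 - 1*5114 = 1/399 - 5114 = -2040485/399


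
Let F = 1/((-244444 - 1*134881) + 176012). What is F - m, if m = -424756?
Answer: 86358416627/203313 ≈ 4.2476e+5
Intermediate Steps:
F = -1/203313 (F = 1/((-244444 - 134881) + 176012) = 1/(-379325 + 176012) = 1/(-203313) = -1/203313 ≈ -4.9185e-6)
F - m = -1/203313 - 1*(-424756) = -1/203313 + 424756 = 86358416627/203313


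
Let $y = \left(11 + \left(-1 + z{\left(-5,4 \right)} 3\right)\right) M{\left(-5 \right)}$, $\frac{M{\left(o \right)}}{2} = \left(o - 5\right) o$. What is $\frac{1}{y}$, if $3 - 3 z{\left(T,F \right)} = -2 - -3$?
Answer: $\frac{1}{1200} \approx 0.00083333$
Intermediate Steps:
$z{\left(T,F \right)} = \frac{2}{3}$ ($z{\left(T,F \right)} = 1 - \frac{-2 - -3}{3} = 1 - \frac{-2 + 3}{3} = 1 - \frac{1}{3} = \frac{2}{3}$)
$M{\left(o \right)} = 2 o \left(-5 + o\right)$ ($M{\left(o \right)} = 2 \left(o - 5\right) o = 2 \left(-5 + o\right) o = 2 o \left(-5 + o\right)$)
$y = 1200$ ($y = \left(11 + \left(-1 + \frac{2}{3} \cdot 3\right)\right) 2 \left(-5\right) \left(-5 - 5\right) = \left(11 + \left(-1 + 2\right)\right) 2 \left(-5\right) \left(-10\right) = \left(11 + 1\right) 100 = 12 \cdot 100 = 1200$)
$\frac{1}{y} = \frac{1}{1200}$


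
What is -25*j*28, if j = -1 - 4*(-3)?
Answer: -7700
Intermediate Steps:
j = 11 (j = -1 + 12 = 11)
-25*j*28 = -25*11*28 = -275*28 = -7700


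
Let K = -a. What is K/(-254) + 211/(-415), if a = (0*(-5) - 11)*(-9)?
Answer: -12509/105410 ≈ -0.11867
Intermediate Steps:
a = 99 (a = (0 - 11)*(-9) = -11*(-9) = 99)
K = -99 (K = -1*99 = -99)
K/(-254) + 211/(-415) = -99/(-254) + 211/(-415) = -99*(-1/254) + 211*(-1/415) = 99/254 - 211/415 = -12509/105410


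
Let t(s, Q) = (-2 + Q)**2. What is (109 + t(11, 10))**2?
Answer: 29929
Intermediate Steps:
(109 + t(11, 10))**2 = (109 + (-2 + 10)**2)**2 = (109 + 8**2)**2 = (109 + 64)**2 = 173**2 = 29929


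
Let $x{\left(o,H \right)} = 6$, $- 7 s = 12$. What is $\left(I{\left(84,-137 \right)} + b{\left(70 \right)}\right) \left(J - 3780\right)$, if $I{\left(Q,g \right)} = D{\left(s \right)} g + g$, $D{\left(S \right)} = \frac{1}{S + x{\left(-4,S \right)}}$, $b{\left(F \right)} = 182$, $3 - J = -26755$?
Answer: $\frac{4492199}{15} \approx 2.9948 \cdot 10^{5}$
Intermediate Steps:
$s = - \frac{12}{7}$ ($s = \left(- \frac{1}{7}\right) 12 = - \frac{12}{7} \approx -1.7143$)
$J = 26758$ ($J = 3 - -26755 = 3 + 26755 = 26758$)
$D{\left(S \right)} = \frac{1}{6 + S}$ ($D{\left(S \right)} = \frac{1}{S + 6} = \frac{1}{6 + S}$)
$I{\left(Q,g \right)} = \frac{37 g}{30}$ ($I{\left(Q,g \right)} = \frac{g}{6 - \frac{12}{7}} + g = \frac{g}{\frac{30}{7}} + g = \frac{7 g}{30} + g = \frac{37 g}{30}$)
$\left(I{\left(84,-137 \right)} + b{\left(70 \right)}\right) \left(J - 3780\right) = \left(\frac{37}{30} \left(-137\right) + 182\right) \left(26758 - 3780\right) = \left(- \frac{5069}{30} + 182\right) 22978 = \frac{391}{30} \cdot 22978 = \frac{4492199}{15}$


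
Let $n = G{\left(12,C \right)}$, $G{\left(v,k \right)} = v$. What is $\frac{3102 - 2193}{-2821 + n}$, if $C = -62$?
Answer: $- \frac{909}{2809} \approx -0.3236$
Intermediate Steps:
$n = 12$
$\frac{3102 - 2193}{-2821 + n} = \frac{3102 - 2193}{-2821 + 12} = \frac{909}{-2809} = 909 \left(- \frac{1}{2809}\right) = - \frac{909}{2809}$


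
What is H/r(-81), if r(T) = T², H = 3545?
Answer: 3545/6561 ≈ 0.54031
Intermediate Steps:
H/r(-81) = 3545/((-81)²) = 3545/6561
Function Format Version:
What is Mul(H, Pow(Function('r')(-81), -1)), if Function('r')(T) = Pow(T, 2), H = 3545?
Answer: Rational(3545, 6561) ≈ 0.54031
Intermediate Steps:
Mul(H, Pow(Function('r')(-81), -1)) = Mul(3545, Pow(Pow(-81, 2), -1)) = Mul(3545, Pow(6561, -1)) = Mul(3545, Rational(1, 6561)) = Rational(3545, 6561)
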